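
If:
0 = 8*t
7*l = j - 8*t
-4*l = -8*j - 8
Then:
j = -14/13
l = -2/13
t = 0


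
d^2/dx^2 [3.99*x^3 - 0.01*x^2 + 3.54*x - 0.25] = 23.94*x - 0.02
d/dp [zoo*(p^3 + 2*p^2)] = zoo*p*(p + 1)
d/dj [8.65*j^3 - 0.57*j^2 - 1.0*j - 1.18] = 25.95*j^2 - 1.14*j - 1.0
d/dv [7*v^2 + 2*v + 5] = 14*v + 2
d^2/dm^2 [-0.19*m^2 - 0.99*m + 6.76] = -0.380000000000000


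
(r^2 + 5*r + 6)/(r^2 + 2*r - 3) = (r + 2)/(r - 1)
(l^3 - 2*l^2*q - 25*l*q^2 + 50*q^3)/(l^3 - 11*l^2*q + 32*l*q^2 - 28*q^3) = (l^2 - 25*q^2)/(l^2 - 9*l*q + 14*q^2)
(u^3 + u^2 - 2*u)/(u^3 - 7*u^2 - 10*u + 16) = u/(u - 8)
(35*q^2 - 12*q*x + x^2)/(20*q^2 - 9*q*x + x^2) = (-7*q + x)/(-4*q + x)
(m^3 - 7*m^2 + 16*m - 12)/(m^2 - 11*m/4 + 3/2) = 4*(m^2 - 5*m + 6)/(4*m - 3)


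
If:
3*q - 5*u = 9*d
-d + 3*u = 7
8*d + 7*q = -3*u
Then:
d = -308/305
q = 91/305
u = 609/305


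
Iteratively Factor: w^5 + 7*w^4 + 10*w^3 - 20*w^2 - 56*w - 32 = (w - 2)*(w^4 + 9*w^3 + 28*w^2 + 36*w + 16) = (w - 2)*(w + 2)*(w^3 + 7*w^2 + 14*w + 8) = (w - 2)*(w + 1)*(w + 2)*(w^2 + 6*w + 8) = (w - 2)*(w + 1)*(w + 2)*(w + 4)*(w + 2)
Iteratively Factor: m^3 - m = (m)*(m^2 - 1) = m*(m + 1)*(m - 1)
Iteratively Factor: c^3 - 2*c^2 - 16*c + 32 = (c + 4)*(c^2 - 6*c + 8) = (c - 2)*(c + 4)*(c - 4)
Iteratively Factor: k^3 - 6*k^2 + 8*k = (k - 4)*(k^2 - 2*k) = (k - 4)*(k - 2)*(k)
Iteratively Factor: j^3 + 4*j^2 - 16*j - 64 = (j + 4)*(j^2 - 16) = (j - 4)*(j + 4)*(j + 4)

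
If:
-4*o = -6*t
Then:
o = 3*t/2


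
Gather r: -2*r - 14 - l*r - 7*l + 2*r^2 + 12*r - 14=-7*l + 2*r^2 + r*(10 - l) - 28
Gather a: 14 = 14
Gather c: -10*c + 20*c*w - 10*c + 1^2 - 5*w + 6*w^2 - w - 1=c*(20*w - 20) + 6*w^2 - 6*w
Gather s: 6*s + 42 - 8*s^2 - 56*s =-8*s^2 - 50*s + 42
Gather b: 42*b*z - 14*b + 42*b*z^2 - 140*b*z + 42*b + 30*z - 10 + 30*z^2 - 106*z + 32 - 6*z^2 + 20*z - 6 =b*(42*z^2 - 98*z + 28) + 24*z^2 - 56*z + 16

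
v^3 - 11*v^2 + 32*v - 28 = (v - 7)*(v - 2)^2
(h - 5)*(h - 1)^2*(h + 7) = h^4 - 38*h^2 + 72*h - 35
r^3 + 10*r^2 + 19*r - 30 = (r - 1)*(r + 5)*(r + 6)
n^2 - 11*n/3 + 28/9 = (n - 7/3)*(n - 4/3)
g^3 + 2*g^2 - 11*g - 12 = (g - 3)*(g + 1)*(g + 4)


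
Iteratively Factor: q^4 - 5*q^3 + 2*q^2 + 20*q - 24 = (q - 2)*(q^3 - 3*q^2 - 4*q + 12) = (q - 3)*(q - 2)*(q^2 - 4) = (q - 3)*(q - 2)^2*(q + 2)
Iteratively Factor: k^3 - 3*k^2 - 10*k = (k - 5)*(k^2 + 2*k) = (k - 5)*(k + 2)*(k)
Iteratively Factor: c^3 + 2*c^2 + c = (c)*(c^2 + 2*c + 1) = c*(c + 1)*(c + 1)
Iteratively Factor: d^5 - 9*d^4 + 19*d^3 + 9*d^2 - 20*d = (d)*(d^4 - 9*d^3 + 19*d^2 + 9*d - 20) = d*(d - 5)*(d^3 - 4*d^2 - d + 4) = d*(d - 5)*(d + 1)*(d^2 - 5*d + 4) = d*(d - 5)*(d - 4)*(d + 1)*(d - 1)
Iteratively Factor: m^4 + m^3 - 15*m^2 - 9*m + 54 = (m - 3)*(m^3 + 4*m^2 - 3*m - 18) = (m - 3)*(m - 2)*(m^2 + 6*m + 9) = (m - 3)*(m - 2)*(m + 3)*(m + 3)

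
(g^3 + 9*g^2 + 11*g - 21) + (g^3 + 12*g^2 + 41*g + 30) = 2*g^3 + 21*g^2 + 52*g + 9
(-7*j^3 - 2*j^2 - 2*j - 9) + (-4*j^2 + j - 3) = -7*j^3 - 6*j^2 - j - 12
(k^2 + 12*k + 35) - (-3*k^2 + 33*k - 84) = 4*k^2 - 21*k + 119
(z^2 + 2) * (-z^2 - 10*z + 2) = -z^4 - 10*z^3 - 20*z + 4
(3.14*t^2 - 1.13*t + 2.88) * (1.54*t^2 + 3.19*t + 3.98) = 4.8356*t^4 + 8.2764*t^3 + 13.3277*t^2 + 4.6898*t + 11.4624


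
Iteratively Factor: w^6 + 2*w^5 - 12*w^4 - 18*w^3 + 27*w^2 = (w + 3)*(w^5 - w^4 - 9*w^3 + 9*w^2) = (w + 3)^2*(w^4 - 4*w^3 + 3*w^2) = (w - 3)*(w + 3)^2*(w^3 - w^2) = (w - 3)*(w - 1)*(w + 3)^2*(w^2) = w*(w - 3)*(w - 1)*(w + 3)^2*(w)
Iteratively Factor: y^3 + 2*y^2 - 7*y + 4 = (y - 1)*(y^2 + 3*y - 4) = (y - 1)*(y + 4)*(y - 1)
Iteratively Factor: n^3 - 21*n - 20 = (n - 5)*(n^2 + 5*n + 4) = (n - 5)*(n + 1)*(n + 4)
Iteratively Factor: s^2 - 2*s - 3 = (s - 3)*(s + 1)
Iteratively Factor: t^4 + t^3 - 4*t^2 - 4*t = (t + 1)*(t^3 - 4*t) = t*(t + 1)*(t^2 - 4) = t*(t - 2)*(t + 1)*(t + 2)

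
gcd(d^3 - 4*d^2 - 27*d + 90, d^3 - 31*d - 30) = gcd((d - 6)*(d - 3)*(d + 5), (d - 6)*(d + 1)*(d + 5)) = d^2 - d - 30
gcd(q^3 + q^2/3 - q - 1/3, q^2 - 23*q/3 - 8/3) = q + 1/3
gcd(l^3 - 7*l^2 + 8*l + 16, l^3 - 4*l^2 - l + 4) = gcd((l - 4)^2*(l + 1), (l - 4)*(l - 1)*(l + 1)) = l^2 - 3*l - 4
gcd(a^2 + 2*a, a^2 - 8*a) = a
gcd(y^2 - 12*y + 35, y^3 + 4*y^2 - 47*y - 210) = y - 7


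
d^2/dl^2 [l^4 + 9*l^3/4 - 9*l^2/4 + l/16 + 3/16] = 12*l^2 + 27*l/2 - 9/2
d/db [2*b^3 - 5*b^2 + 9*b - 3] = 6*b^2 - 10*b + 9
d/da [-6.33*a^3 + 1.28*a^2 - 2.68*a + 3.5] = -18.99*a^2 + 2.56*a - 2.68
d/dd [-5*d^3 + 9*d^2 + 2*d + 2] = -15*d^2 + 18*d + 2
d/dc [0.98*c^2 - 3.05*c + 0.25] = 1.96*c - 3.05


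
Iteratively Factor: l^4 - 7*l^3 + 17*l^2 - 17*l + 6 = (l - 3)*(l^3 - 4*l^2 + 5*l - 2) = (l - 3)*(l - 1)*(l^2 - 3*l + 2) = (l - 3)*(l - 2)*(l - 1)*(l - 1)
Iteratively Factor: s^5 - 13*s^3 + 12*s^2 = (s)*(s^4 - 13*s^2 + 12*s) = s*(s - 1)*(s^3 + s^2 - 12*s) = s*(s - 1)*(s + 4)*(s^2 - 3*s) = s*(s - 3)*(s - 1)*(s + 4)*(s)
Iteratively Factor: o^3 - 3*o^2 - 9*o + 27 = (o - 3)*(o^2 - 9) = (o - 3)^2*(o + 3)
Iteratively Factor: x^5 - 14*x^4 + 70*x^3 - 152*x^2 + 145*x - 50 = (x - 1)*(x^4 - 13*x^3 + 57*x^2 - 95*x + 50) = (x - 1)^2*(x^3 - 12*x^2 + 45*x - 50) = (x - 2)*(x - 1)^2*(x^2 - 10*x + 25) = (x - 5)*(x - 2)*(x - 1)^2*(x - 5)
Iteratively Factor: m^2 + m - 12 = (m + 4)*(m - 3)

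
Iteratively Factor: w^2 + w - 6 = (w + 3)*(w - 2)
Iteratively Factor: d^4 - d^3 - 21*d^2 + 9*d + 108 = (d + 3)*(d^3 - 4*d^2 - 9*d + 36) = (d - 3)*(d + 3)*(d^2 - d - 12) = (d - 4)*(d - 3)*(d + 3)*(d + 3)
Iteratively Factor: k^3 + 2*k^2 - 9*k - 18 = (k + 2)*(k^2 - 9) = (k - 3)*(k + 2)*(k + 3)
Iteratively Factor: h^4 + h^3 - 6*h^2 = (h + 3)*(h^3 - 2*h^2) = h*(h + 3)*(h^2 - 2*h) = h^2*(h + 3)*(h - 2)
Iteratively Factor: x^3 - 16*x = (x + 4)*(x^2 - 4*x) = (x - 4)*(x + 4)*(x)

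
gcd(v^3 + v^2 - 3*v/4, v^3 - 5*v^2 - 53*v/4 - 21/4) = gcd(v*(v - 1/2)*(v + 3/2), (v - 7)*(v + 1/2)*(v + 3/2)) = v + 3/2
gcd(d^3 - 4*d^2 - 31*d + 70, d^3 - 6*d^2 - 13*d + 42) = d^2 - 9*d + 14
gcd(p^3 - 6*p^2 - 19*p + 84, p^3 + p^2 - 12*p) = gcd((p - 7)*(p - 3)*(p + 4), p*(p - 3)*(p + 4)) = p^2 + p - 12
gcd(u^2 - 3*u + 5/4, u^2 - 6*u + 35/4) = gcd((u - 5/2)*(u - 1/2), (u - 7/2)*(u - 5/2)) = u - 5/2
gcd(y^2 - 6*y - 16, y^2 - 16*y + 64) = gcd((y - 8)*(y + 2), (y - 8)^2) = y - 8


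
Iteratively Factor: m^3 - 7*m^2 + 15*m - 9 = (m - 3)*(m^2 - 4*m + 3) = (m - 3)^2*(m - 1)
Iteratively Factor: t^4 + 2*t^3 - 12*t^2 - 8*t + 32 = (t + 2)*(t^3 - 12*t + 16) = (t - 2)*(t + 2)*(t^2 + 2*t - 8) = (t - 2)^2*(t + 2)*(t + 4)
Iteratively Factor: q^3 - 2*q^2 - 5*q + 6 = (q - 1)*(q^2 - q - 6) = (q - 1)*(q + 2)*(q - 3)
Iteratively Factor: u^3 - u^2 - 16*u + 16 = (u + 4)*(u^2 - 5*u + 4) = (u - 4)*(u + 4)*(u - 1)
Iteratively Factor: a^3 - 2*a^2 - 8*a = (a + 2)*(a^2 - 4*a) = (a - 4)*(a + 2)*(a)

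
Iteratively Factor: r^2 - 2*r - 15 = (r + 3)*(r - 5)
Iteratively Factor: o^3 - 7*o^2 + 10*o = (o - 5)*(o^2 - 2*o) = (o - 5)*(o - 2)*(o)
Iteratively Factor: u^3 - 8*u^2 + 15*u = (u)*(u^2 - 8*u + 15) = u*(u - 3)*(u - 5)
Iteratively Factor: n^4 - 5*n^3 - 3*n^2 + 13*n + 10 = (n + 1)*(n^3 - 6*n^2 + 3*n + 10) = (n - 2)*(n + 1)*(n^2 - 4*n - 5) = (n - 5)*(n - 2)*(n + 1)*(n + 1)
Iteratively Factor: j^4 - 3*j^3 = (j - 3)*(j^3) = j*(j - 3)*(j^2) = j^2*(j - 3)*(j)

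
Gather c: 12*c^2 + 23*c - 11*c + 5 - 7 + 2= 12*c^2 + 12*c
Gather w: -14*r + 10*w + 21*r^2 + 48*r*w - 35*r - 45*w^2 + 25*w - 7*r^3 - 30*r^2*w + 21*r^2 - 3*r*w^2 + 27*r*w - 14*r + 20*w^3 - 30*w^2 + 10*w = -7*r^3 + 42*r^2 - 63*r + 20*w^3 + w^2*(-3*r - 75) + w*(-30*r^2 + 75*r + 45)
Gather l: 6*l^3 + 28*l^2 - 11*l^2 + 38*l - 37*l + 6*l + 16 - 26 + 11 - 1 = 6*l^3 + 17*l^2 + 7*l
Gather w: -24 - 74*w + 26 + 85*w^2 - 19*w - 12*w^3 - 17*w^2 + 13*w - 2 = -12*w^3 + 68*w^2 - 80*w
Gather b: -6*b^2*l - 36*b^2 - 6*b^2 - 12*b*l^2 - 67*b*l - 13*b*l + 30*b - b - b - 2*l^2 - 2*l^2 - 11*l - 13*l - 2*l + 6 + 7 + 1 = b^2*(-6*l - 42) + b*(-12*l^2 - 80*l + 28) - 4*l^2 - 26*l + 14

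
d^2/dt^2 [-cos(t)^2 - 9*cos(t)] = 9*cos(t) + 2*cos(2*t)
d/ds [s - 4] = 1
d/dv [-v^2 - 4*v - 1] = -2*v - 4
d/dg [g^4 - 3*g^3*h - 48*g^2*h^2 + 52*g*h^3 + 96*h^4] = 4*g^3 - 9*g^2*h - 96*g*h^2 + 52*h^3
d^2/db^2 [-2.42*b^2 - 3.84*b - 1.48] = -4.84000000000000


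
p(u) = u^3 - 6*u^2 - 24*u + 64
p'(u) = 3*u^2 - 12*u - 24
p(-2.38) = 73.65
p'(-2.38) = 21.55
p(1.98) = 0.72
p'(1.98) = -36.00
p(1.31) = 24.51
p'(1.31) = -34.57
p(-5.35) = -132.47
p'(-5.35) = 126.07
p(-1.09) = 81.74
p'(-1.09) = -7.36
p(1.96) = 1.44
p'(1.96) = -36.00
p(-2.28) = 75.68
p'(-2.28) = 18.96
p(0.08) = 62.04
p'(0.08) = -24.94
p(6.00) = -80.00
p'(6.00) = 12.00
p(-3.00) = 55.00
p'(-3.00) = 39.00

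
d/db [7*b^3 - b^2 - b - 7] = 21*b^2 - 2*b - 1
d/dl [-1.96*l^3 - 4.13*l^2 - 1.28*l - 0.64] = -5.88*l^2 - 8.26*l - 1.28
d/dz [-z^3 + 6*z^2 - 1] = 3*z*(4 - z)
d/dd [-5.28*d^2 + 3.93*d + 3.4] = 3.93 - 10.56*d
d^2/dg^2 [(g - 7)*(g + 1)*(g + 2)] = 6*g - 8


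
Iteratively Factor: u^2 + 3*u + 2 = (u + 2)*(u + 1)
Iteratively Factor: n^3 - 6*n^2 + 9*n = (n)*(n^2 - 6*n + 9) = n*(n - 3)*(n - 3)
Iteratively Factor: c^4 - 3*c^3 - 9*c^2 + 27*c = (c)*(c^3 - 3*c^2 - 9*c + 27) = c*(c - 3)*(c^2 - 9) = c*(c - 3)^2*(c + 3)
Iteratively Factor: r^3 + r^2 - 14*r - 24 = (r - 4)*(r^2 + 5*r + 6) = (r - 4)*(r + 2)*(r + 3)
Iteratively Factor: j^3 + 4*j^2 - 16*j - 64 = (j + 4)*(j^2 - 16) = (j - 4)*(j + 4)*(j + 4)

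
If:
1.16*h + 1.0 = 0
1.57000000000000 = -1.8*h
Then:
No Solution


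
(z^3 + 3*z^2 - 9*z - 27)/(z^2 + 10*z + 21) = (z^2 - 9)/(z + 7)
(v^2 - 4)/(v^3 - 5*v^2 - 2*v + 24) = (v - 2)/(v^2 - 7*v + 12)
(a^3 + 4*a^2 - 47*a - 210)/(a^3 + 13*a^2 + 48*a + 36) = (a^2 - 2*a - 35)/(a^2 + 7*a + 6)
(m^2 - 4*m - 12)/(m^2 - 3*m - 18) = (m + 2)/(m + 3)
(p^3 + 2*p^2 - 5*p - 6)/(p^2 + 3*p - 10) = (p^2 + 4*p + 3)/(p + 5)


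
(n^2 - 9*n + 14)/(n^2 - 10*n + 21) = (n - 2)/(n - 3)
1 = 1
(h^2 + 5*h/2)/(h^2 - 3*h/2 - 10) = h/(h - 4)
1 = 1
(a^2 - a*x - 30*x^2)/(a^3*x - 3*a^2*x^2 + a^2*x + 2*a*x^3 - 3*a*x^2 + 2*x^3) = (a^2 - a*x - 30*x^2)/(x*(a^3 - 3*a^2*x + a^2 + 2*a*x^2 - 3*a*x + 2*x^2))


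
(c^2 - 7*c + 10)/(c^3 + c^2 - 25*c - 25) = (c - 2)/(c^2 + 6*c + 5)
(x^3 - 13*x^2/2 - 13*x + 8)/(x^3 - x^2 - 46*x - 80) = (x - 1/2)/(x + 5)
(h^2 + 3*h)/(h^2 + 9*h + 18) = h/(h + 6)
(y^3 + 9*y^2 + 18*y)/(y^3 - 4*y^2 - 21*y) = (y + 6)/(y - 7)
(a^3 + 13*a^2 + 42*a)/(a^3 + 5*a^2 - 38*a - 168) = a*(a + 6)/(a^2 - 2*a - 24)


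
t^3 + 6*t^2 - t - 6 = (t - 1)*(t + 1)*(t + 6)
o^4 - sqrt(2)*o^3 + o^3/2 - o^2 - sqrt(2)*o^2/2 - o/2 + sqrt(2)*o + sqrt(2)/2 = (o - 1)*(o + 1/2)*(o + 1)*(o - sqrt(2))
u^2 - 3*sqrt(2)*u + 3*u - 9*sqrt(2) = (u + 3)*(u - 3*sqrt(2))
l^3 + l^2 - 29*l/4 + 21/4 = (l - 3/2)*(l - 1)*(l + 7/2)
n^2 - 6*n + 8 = (n - 4)*(n - 2)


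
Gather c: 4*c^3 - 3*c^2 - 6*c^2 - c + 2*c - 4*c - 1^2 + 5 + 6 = 4*c^3 - 9*c^2 - 3*c + 10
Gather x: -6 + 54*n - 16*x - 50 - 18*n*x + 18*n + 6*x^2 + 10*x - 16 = 72*n + 6*x^2 + x*(-18*n - 6) - 72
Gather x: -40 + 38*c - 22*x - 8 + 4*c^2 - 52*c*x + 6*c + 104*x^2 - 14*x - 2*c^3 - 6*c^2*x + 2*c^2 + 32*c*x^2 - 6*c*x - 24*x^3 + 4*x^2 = -2*c^3 + 6*c^2 + 44*c - 24*x^3 + x^2*(32*c + 108) + x*(-6*c^2 - 58*c - 36) - 48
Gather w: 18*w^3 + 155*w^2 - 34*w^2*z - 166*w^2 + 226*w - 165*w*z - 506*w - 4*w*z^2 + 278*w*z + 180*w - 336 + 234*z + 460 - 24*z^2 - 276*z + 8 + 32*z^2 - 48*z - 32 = 18*w^3 + w^2*(-34*z - 11) + w*(-4*z^2 + 113*z - 100) + 8*z^2 - 90*z + 100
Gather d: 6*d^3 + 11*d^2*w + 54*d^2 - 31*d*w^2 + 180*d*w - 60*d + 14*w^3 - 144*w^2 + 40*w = 6*d^3 + d^2*(11*w + 54) + d*(-31*w^2 + 180*w - 60) + 14*w^3 - 144*w^2 + 40*w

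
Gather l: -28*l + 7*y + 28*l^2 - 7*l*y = 28*l^2 + l*(-7*y - 28) + 7*y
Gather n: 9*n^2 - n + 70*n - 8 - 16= 9*n^2 + 69*n - 24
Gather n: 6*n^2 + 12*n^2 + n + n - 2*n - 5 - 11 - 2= 18*n^2 - 18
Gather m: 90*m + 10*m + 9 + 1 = 100*m + 10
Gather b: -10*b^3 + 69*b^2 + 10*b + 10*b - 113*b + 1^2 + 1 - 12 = -10*b^3 + 69*b^2 - 93*b - 10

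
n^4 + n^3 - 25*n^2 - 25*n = n*(n - 5)*(n + 1)*(n + 5)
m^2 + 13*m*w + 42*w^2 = (m + 6*w)*(m + 7*w)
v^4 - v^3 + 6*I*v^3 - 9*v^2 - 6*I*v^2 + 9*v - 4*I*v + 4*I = (v - 1)*(v + I)^2*(v + 4*I)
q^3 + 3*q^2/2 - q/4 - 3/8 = (q - 1/2)*(q + 1/2)*(q + 3/2)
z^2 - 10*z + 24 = (z - 6)*(z - 4)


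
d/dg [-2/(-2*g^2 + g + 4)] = 2*(1 - 4*g)/(-2*g^2 + g + 4)^2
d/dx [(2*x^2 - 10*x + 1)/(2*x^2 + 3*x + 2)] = (26*x^2 + 4*x - 23)/(4*x^4 + 12*x^3 + 17*x^2 + 12*x + 4)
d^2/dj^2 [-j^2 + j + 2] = -2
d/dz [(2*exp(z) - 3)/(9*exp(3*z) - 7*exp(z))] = 3*(-12*exp(3*z) + 27*exp(2*z) - 7)*exp(-z)/(81*exp(4*z) - 126*exp(2*z) + 49)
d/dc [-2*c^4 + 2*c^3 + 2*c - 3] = -8*c^3 + 6*c^2 + 2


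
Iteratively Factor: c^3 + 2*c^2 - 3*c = (c)*(c^2 + 2*c - 3) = c*(c + 3)*(c - 1)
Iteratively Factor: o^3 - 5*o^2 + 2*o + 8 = (o - 4)*(o^2 - o - 2) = (o - 4)*(o - 2)*(o + 1)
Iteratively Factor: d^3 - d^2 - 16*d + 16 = (d + 4)*(d^2 - 5*d + 4) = (d - 4)*(d + 4)*(d - 1)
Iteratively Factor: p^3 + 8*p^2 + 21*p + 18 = (p + 3)*(p^2 + 5*p + 6) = (p + 3)^2*(p + 2)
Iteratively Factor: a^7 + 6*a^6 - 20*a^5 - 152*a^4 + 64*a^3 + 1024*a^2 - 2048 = (a - 4)*(a^6 + 10*a^5 + 20*a^4 - 72*a^3 - 224*a^2 + 128*a + 512) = (a - 4)*(a - 2)*(a^5 + 12*a^4 + 44*a^3 + 16*a^2 - 192*a - 256) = (a - 4)*(a - 2)^2*(a^4 + 14*a^3 + 72*a^2 + 160*a + 128) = (a - 4)*(a - 2)^2*(a + 4)*(a^3 + 10*a^2 + 32*a + 32) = (a - 4)*(a - 2)^2*(a + 2)*(a + 4)*(a^2 + 8*a + 16) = (a - 4)*(a - 2)^2*(a + 2)*(a + 4)^2*(a + 4)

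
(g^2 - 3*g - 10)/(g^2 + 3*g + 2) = (g - 5)/(g + 1)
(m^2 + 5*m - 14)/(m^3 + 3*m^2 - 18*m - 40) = (m^2 + 5*m - 14)/(m^3 + 3*m^2 - 18*m - 40)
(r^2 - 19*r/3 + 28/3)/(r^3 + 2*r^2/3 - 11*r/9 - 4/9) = 3*(3*r^2 - 19*r + 28)/(9*r^3 + 6*r^2 - 11*r - 4)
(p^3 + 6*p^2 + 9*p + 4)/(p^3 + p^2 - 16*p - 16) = (p + 1)/(p - 4)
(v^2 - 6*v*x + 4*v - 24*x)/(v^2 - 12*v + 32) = (v^2 - 6*v*x + 4*v - 24*x)/(v^2 - 12*v + 32)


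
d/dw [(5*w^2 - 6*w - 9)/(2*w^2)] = 3*(w + 3)/w^3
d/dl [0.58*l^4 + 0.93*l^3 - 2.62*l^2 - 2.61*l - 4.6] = 2.32*l^3 + 2.79*l^2 - 5.24*l - 2.61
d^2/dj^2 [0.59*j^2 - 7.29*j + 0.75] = 1.18000000000000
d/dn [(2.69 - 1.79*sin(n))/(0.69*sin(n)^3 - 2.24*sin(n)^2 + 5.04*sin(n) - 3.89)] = (2.4702*sin(n)^3 - 9.5779*sin(n)^2 + 12.0512*sin(n) - 6.5945)*cos(n)/(0.4761*sin(n)^6 - 3.0912*sin(n)^5 + 11.9728*sin(n)^4 - 27.9474*sin(n)^3 + 42.8288*sin(n)^2 - 39.2112*sin(n) + 15.1321)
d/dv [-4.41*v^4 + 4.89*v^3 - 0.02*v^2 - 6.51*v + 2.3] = -17.64*v^3 + 14.67*v^2 - 0.04*v - 6.51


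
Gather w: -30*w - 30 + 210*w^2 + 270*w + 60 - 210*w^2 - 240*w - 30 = 0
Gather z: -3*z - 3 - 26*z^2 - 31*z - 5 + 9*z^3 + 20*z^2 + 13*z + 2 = 9*z^3 - 6*z^2 - 21*z - 6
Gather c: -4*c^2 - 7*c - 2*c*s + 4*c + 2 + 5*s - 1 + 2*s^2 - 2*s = -4*c^2 + c*(-2*s - 3) + 2*s^2 + 3*s + 1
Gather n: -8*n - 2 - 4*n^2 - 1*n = -4*n^2 - 9*n - 2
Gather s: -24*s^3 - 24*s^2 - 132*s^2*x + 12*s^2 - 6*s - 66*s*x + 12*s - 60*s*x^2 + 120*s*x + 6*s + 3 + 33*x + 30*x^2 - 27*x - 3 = -24*s^3 + s^2*(-132*x - 12) + s*(-60*x^2 + 54*x + 12) + 30*x^2 + 6*x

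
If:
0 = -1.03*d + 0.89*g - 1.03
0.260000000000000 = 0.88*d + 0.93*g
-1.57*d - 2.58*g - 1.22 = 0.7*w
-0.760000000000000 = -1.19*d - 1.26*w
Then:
No Solution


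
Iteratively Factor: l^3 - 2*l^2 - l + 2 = (l + 1)*(l^2 - 3*l + 2) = (l - 1)*(l + 1)*(l - 2)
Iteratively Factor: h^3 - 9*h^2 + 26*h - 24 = (h - 3)*(h^2 - 6*h + 8) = (h - 3)*(h - 2)*(h - 4)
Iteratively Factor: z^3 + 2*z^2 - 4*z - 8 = (z - 2)*(z^2 + 4*z + 4) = (z - 2)*(z + 2)*(z + 2)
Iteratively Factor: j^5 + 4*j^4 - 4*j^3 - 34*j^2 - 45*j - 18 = (j - 3)*(j^4 + 7*j^3 + 17*j^2 + 17*j + 6) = (j - 3)*(j + 2)*(j^3 + 5*j^2 + 7*j + 3) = (j - 3)*(j + 1)*(j + 2)*(j^2 + 4*j + 3) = (j - 3)*(j + 1)^2*(j + 2)*(j + 3)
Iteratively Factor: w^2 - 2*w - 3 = (w - 3)*(w + 1)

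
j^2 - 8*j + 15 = (j - 5)*(j - 3)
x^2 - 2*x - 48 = (x - 8)*(x + 6)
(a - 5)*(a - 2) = a^2 - 7*a + 10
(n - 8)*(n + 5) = n^2 - 3*n - 40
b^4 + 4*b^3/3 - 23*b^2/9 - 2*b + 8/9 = (b - 4/3)*(b - 1/3)*(b + 1)*(b + 2)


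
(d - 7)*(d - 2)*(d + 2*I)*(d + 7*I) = d^4 - 9*d^3 + 9*I*d^3 - 81*I*d^2 + 126*d + 126*I*d - 196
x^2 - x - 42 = (x - 7)*(x + 6)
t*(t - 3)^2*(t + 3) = t^4 - 3*t^3 - 9*t^2 + 27*t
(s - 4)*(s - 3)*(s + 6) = s^3 - s^2 - 30*s + 72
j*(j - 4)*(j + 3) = j^3 - j^2 - 12*j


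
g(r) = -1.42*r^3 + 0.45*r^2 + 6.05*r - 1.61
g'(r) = -4.26*r^2 + 0.9*r + 6.05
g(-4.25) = 89.81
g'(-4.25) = -74.72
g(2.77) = -11.58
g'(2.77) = -24.14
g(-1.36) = -5.43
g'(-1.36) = -3.05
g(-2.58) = 10.16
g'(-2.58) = -24.63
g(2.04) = 0.55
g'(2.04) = -9.84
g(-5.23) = 182.20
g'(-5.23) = -115.18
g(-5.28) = 188.01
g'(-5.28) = -117.46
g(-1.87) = -2.06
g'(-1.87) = -10.53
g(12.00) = -2317.97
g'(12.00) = -596.59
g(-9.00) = 1015.57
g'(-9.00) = -347.11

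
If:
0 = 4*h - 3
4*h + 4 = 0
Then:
No Solution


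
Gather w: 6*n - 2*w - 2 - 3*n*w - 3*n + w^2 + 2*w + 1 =-3*n*w + 3*n + w^2 - 1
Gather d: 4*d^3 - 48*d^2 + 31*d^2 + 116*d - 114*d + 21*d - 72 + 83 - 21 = 4*d^3 - 17*d^2 + 23*d - 10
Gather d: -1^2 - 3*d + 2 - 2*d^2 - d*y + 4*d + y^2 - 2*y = -2*d^2 + d*(1 - y) + y^2 - 2*y + 1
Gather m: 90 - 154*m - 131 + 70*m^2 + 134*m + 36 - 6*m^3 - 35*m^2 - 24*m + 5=-6*m^3 + 35*m^2 - 44*m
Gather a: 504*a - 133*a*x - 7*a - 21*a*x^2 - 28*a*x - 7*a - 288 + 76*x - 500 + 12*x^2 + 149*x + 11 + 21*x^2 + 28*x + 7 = a*(-21*x^2 - 161*x + 490) + 33*x^2 + 253*x - 770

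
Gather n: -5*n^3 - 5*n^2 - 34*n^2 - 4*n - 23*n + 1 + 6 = -5*n^3 - 39*n^2 - 27*n + 7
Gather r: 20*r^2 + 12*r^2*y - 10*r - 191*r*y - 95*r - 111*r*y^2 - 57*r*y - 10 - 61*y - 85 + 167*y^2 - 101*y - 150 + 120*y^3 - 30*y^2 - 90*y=r^2*(12*y + 20) + r*(-111*y^2 - 248*y - 105) + 120*y^3 + 137*y^2 - 252*y - 245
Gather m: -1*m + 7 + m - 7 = 0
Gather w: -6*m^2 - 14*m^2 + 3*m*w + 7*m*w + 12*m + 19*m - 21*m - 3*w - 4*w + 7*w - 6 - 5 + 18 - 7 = -20*m^2 + 10*m*w + 10*m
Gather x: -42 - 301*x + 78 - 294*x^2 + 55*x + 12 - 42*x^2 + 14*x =-336*x^2 - 232*x + 48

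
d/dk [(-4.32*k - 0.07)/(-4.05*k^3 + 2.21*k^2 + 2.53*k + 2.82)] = (-34.992*k^3 + 8.6967*k^2 + 0.3094*k - 12.0053)/(16.4025*k^6 - 17.901*k^5 - 15.6089*k^4 - 11.6594*k^3 + 18.8653*k^2 + 14.2692*k + 7.9524)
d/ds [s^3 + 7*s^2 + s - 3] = 3*s^2 + 14*s + 1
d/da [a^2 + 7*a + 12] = 2*a + 7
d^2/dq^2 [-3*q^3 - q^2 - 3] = -18*q - 2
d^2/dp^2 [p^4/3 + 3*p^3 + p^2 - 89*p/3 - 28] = 4*p^2 + 18*p + 2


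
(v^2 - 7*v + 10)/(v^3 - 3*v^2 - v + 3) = (v^2 - 7*v + 10)/(v^3 - 3*v^2 - v + 3)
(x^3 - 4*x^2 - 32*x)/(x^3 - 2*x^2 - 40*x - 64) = x/(x + 2)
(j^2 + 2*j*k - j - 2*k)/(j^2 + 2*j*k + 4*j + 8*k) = (j - 1)/(j + 4)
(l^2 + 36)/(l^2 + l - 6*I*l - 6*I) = (l + 6*I)/(l + 1)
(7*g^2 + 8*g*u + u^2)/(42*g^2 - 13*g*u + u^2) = (7*g^2 + 8*g*u + u^2)/(42*g^2 - 13*g*u + u^2)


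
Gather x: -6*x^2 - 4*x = -6*x^2 - 4*x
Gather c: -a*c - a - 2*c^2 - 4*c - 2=-a - 2*c^2 + c*(-a - 4) - 2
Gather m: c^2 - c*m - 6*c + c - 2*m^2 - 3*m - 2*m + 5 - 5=c^2 - 5*c - 2*m^2 + m*(-c - 5)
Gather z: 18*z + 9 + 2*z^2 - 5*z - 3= 2*z^2 + 13*z + 6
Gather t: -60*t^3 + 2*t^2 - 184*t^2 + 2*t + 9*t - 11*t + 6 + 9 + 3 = -60*t^3 - 182*t^2 + 18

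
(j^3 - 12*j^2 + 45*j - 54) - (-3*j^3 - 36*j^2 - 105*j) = 4*j^3 + 24*j^2 + 150*j - 54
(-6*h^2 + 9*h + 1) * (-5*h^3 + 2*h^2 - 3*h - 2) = 30*h^5 - 57*h^4 + 31*h^3 - 13*h^2 - 21*h - 2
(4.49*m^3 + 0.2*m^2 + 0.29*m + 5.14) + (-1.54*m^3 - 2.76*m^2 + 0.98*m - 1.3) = 2.95*m^3 - 2.56*m^2 + 1.27*m + 3.84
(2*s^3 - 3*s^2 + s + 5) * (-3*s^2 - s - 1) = -6*s^5 + 7*s^4 - 2*s^3 - 13*s^2 - 6*s - 5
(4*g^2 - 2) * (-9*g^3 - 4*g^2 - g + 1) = -36*g^5 - 16*g^4 + 14*g^3 + 12*g^2 + 2*g - 2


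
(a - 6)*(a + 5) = a^2 - a - 30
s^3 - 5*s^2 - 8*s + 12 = (s - 6)*(s - 1)*(s + 2)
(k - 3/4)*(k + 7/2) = k^2 + 11*k/4 - 21/8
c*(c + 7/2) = c^2 + 7*c/2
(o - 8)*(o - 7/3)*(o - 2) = o^3 - 37*o^2/3 + 118*o/3 - 112/3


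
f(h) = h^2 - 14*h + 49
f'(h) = 2*h - 14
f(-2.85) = 97.02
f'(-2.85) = -19.70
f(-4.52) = 132.71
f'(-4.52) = -23.04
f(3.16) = 14.75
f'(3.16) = -7.68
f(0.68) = 39.94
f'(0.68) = -12.64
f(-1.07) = 65.12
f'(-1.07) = -16.14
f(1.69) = 28.20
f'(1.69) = -10.62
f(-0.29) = 53.14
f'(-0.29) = -14.58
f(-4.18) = 124.99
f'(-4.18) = -22.36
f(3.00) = 16.00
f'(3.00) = -8.00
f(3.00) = 16.00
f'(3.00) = -8.00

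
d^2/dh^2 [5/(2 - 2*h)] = -5/(h - 1)^3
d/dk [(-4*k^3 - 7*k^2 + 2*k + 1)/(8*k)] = -k - 7/8 - 1/(8*k^2)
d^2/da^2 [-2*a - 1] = 0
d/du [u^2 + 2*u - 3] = 2*u + 2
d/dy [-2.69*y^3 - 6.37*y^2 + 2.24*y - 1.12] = -8.07*y^2 - 12.74*y + 2.24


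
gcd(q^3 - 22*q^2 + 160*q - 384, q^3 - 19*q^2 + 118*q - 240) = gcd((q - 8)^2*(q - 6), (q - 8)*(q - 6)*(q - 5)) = q^2 - 14*q + 48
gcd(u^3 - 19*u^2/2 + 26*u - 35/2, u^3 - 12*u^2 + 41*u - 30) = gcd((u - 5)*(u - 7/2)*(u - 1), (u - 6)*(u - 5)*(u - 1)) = u^2 - 6*u + 5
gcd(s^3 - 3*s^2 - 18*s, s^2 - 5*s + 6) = 1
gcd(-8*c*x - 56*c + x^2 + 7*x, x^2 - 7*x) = 1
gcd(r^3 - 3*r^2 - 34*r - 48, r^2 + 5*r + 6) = r^2 + 5*r + 6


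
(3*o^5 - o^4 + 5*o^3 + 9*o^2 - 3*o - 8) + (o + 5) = 3*o^5 - o^4 + 5*o^3 + 9*o^2 - 2*o - 3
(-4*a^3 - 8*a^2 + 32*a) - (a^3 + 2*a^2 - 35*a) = -5*a^3 - 10*a^2 + 67*a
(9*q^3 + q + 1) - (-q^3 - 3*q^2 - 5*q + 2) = 10*q^3 + 3*q^2 + 6*q - 1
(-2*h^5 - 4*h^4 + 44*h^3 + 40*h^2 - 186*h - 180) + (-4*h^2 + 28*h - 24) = -2*h^5 - 4*h^4 + 44*h^3 + 36*h^2 - 158*h - 204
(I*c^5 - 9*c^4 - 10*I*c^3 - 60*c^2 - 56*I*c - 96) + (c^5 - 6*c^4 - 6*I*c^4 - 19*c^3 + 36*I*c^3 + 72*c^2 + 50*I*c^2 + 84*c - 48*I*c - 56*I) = c^5 + I*c^5 - 15*c^4 - 6*I*c^4 - 19*c^3 + 26*I*c^3 + 12*c^2 + 50*I*c^2 + 84*c - 104*I*c - 96 - 56*I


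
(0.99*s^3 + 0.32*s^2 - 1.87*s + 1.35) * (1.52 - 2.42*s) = -2.3958*s^4 + 0.7304*s^3 + 5.0118*s^2 - 6.1094*s + 2.052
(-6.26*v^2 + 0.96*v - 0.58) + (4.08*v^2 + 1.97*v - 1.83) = -2.18*v^2 + 2.93*v - 2.41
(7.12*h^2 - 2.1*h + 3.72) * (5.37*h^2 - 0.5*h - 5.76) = 38.2344*h^4 - 14.837*h^3 - 19.9848*h^2 + 10.236*h - 21.4272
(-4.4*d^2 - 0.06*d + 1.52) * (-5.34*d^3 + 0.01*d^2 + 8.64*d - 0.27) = 23.496*d^5 + 0.2764*d^4 - 46.1334*d^3 + 0.6848*d^2 + 13.149*d - 0.4104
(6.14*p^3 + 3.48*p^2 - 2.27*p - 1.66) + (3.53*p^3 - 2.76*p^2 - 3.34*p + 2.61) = 9.67*p^3 + 0.72*p^2 - 5.61*p + 0.95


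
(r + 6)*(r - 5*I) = r^2 + 6*r - 5*I*r - 30*I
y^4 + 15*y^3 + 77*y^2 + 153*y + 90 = (y + 1)*(y + 3)*(y + 5)*(y + 6)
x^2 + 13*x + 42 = (x + 6)*(x + 7)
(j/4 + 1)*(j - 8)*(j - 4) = j^3/4 - 2*j^2 - 4*j + 32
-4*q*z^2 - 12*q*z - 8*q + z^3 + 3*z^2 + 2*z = (-4*q + z)*(z + 1)*(z + 2)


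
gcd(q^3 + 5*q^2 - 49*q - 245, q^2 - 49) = q^2 - 49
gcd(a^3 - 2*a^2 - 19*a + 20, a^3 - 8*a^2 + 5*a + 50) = a - 5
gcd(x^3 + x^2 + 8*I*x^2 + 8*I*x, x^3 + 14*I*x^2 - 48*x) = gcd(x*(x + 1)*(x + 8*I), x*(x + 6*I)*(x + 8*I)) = x^2 + 8*I*x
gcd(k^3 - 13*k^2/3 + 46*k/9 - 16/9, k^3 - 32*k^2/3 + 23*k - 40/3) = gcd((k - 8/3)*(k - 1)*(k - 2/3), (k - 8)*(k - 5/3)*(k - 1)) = k - 1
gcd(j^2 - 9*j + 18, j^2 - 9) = j - 3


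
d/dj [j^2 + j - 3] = 2*j + 1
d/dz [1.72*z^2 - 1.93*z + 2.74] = 3.44*z - 1.93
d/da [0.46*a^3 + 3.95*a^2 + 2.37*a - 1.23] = 1.38*a^2 + 7.9*a + 2.37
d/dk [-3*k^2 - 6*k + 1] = -6*k - 6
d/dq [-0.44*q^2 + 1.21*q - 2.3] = 1.21 - 0.88*q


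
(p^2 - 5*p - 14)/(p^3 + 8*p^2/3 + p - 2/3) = 3*(p - 7)/(3*p^2 + 2*p - 1)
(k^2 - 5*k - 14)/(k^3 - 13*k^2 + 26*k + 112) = 1/(k - 8)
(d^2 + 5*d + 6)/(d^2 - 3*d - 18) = (d + 2)/(d - 6)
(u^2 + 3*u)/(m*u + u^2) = (u + 3)/(m + u)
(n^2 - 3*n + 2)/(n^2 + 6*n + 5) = (n^2 - 3*n + 2)/(n^2 + 6*n + 5)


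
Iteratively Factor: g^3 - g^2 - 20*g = (g + 4)*(g^2 - 5*g) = (g - 5)*(g + 4)*(g)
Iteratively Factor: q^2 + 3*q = (q)*(q + 3)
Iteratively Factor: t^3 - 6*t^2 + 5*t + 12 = (t - 4)*(t^2 - 2*t - 3) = (t - 4)*(t + 1)*(t - 3)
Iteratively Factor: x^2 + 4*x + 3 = (x + 3)*(x + 1)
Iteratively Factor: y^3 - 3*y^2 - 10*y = (y)*(y^2 - 3*y - 10) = y*(y - 5)*(y + 2)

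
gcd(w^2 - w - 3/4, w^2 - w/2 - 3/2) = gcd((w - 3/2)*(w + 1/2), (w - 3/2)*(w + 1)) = w - 3/2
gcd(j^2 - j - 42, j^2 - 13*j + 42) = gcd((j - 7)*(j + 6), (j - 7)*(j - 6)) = j - 7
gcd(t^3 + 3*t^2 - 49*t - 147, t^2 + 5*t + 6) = t + 3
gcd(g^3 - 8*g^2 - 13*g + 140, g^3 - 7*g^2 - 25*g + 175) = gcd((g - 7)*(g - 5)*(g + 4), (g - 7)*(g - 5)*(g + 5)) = g^2 - 12*g + 35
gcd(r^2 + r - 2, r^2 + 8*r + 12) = r + 2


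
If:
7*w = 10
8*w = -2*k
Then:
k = -40/7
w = 10/7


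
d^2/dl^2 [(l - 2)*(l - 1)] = 2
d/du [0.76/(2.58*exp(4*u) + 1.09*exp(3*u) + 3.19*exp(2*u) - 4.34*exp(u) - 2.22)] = (-7.8432*exp(3*u) - 2.4852*exp(2*u) - 4.8488*exp(u) + 3.2984)*exp(u)/(2.58*exp(4*u) + 1.09*exp(3*u) + 3.19*exp(2*u) - 4.34*exp(u) - 2.22)^2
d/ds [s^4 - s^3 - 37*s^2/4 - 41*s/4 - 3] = 4*s^3 - 3*s^2 - 37*s/2 - 41/4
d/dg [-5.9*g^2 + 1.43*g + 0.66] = 1.43 - 11.8*g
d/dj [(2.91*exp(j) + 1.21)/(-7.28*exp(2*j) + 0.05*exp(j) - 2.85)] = (21.1848*exp(2*j) + 17.6176*exp(j) - 8.354)*exp(j)/(52.9984*exp(4*j) - 0.728*exp(3*j) + 41.4985*exp(2*j) - 0.285*exp(j) + 8.1225)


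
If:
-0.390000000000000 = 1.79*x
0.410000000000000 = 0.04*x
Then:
No Solution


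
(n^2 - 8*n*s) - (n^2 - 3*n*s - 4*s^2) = -5*n*s + 4*s^2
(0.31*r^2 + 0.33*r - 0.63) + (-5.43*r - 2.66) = 0.31*r^2 - 5.1*r - 3.29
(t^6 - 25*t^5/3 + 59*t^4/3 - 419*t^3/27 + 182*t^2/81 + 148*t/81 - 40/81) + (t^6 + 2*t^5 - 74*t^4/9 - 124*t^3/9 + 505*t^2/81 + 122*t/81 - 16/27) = 2*t^6 - 19*t^5/3 + 103*t^4/9 - 791*t^3/27 + 229*t^2/27 + 10*t/3 - 88/81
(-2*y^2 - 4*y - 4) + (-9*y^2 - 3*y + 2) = -11*y^2 - 7*y - 2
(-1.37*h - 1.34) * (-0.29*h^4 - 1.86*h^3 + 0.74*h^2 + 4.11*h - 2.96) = 0.3973*h^5 + 2.9368*h^4 + 1.4786*h^3 - 6.6223*h^2 - 1.4522*h + 3.9664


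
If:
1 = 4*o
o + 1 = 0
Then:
No Solution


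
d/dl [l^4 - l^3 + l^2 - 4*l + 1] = 4*l^3 - 3*l^2 + 2*l - 4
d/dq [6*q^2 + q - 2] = 12*q + 1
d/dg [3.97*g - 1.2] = 3.97000000000000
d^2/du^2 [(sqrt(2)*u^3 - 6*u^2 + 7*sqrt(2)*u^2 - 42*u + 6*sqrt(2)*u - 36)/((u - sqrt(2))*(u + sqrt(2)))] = 4*(-21*u^3 + 4*sqrt(2)*u^3 - 72*u^2 + 21*sqrt(2)*u^2 - 126*u + 24*sqrt(2)*u - 48 + 14*sqrt(2))/(u^6 - 6*u^4 + 12*u^2 - 8)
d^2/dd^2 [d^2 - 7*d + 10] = 2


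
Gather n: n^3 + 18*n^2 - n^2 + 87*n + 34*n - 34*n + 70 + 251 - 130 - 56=n^3 + 17*n^2 + 87*n + 135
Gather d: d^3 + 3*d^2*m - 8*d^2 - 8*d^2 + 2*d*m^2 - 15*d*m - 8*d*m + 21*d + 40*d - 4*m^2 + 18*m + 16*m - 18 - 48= d^3 + d^2*(3*m - 16) + d*(2*m^2 - 23*m + 61) - 4*m^2 + 34*m - 66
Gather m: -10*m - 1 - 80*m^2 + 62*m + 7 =-80*m^2 + 52*m + 6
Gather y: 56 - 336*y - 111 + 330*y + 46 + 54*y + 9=48*y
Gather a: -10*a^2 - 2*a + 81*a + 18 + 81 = -10*a^2 + 79*a + 99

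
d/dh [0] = 0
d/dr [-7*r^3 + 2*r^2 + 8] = r*(4 - 21*r)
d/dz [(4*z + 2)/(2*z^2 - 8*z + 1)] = 4*(-2*z^2 - 2*z + 5)/(4*z^4 - 32*z^3 + 68*z^2 - 16*z + 1)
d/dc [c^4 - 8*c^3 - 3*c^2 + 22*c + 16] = 4*c^3 - 24*c^2 - 6*c + 22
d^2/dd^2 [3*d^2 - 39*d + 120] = 6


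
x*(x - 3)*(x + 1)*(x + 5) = x^4 + 3*x^3 - 13*x^2 - 15*x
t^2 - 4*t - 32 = (t - 8)*(t + 4)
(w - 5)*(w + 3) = w^2 - 2*w - 15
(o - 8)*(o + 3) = o^2 - 5*o - 24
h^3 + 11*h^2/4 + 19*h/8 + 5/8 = (h + 1/2)*(h + 1)*(h + 5/4)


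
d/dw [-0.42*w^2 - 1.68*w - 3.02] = -0.84*w - 1.68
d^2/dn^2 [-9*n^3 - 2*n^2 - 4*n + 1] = -54*n - 4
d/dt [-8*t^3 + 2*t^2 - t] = -24*t^2 + 4*t - 1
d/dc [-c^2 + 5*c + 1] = 5 - 2*c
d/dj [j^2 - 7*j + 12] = 2*j - 7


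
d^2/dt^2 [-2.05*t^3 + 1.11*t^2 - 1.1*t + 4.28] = 2.22 - 12.3*t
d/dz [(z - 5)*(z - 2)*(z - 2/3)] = 3*z^2 - 46*z/3 + 44/3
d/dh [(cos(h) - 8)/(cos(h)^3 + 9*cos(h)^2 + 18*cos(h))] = (-285*cos(h) - 15*cos(2*h) + cos(3*h) - 303)*sin(h)/(2*(cos(h) + 3)^2*(cos(h) + 6)^2*cos(h)^2)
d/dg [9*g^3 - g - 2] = 27*g^2 - 1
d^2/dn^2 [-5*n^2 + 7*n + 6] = -10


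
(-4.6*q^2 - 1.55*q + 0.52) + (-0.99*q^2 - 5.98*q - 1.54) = -5.59*q^2 - 7.53*q - 1.02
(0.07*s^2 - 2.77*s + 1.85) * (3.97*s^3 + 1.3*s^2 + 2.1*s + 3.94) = 0.2779*s^5 - 10.9059*s^4 + 3.8905*s^3 - 3.1362*s^2 - 7.0288*s + 7.289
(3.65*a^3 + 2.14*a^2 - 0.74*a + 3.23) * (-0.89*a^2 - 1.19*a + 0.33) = -3.2485*a^5 - 6.2481*a^4 - 0.6835*a^3 - 1.2879*a^2 - 4.0879*a + 1.0659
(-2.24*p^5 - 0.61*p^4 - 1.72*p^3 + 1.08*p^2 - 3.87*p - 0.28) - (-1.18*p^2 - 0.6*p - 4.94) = -2.24*p^5 - 0.61*p^4 - 1.72*p^3 + 2.26*p^2 - 3.27*p + 4.66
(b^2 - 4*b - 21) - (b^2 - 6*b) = 2*b - 21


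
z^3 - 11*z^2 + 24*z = z*(z - 8)*(z - 3)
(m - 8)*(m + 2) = m^2 - 6*m - 16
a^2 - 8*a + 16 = (a - 4)^2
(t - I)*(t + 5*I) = t^2 + 4*I*t + 5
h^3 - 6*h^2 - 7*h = h*(h - 7)*(h + 1)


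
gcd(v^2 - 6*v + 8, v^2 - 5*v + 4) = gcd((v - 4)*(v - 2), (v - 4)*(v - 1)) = v - 4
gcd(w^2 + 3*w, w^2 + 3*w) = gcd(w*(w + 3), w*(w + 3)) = w^2 + 3*w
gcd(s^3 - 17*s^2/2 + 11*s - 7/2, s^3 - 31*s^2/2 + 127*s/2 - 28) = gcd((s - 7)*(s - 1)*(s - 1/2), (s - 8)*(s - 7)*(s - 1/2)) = s^2 - 15*s/2 + 7/2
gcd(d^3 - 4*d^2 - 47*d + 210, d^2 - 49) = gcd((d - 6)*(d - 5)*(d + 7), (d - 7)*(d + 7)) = d + 7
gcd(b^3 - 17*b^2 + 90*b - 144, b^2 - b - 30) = b - 6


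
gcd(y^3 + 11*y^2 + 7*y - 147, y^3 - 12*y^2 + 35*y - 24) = y - 3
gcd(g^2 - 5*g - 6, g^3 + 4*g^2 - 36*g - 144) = g - 6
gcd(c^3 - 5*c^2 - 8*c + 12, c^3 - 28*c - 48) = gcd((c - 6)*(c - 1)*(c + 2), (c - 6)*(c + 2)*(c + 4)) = c^2 - 4*c - 12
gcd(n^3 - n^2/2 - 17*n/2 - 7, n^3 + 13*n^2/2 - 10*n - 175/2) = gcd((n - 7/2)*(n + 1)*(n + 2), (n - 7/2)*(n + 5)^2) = n - 7/2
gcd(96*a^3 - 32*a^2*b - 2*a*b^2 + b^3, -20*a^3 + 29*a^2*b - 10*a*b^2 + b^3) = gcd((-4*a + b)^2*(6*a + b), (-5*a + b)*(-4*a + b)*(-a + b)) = 4*a - b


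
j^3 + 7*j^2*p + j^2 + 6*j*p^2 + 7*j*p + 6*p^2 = (j + 1)*(j + p)*(j + 6*p)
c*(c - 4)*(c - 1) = c^3 - 5*c^2 + 4*c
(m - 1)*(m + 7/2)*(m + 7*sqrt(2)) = m^3 + 5*m^2/2 + 7*sqrt(2)*m^2 - 7*m/2 + 35*sqrt(2)*m/2 - 49*sqrt(2)/2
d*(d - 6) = d^2 - 6*d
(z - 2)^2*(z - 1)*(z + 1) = z^4 - 4*z^3 + 3*z^2 + 4*z - 4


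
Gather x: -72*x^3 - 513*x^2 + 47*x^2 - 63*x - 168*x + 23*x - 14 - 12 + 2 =-72*x^3 - 466*x^2 - 208*x - 24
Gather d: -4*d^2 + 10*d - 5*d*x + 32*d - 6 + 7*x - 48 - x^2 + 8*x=-4*d^2 + d*(42 - 5*x) - x^2 + 15*x - 54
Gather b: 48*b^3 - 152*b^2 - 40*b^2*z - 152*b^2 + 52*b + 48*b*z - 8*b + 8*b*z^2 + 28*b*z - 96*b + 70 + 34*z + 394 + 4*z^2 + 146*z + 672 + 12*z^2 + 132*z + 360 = 48*b^3 + b^2*(-40*z - 304) + b*(8*z^2 + 76*z - 52) + 16*z^2 + 312*z + 1496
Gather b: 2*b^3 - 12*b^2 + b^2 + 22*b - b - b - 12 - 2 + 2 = 2*b^3 - 11*b^2 + 20*b - 12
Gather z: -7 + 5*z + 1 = 5*z - 6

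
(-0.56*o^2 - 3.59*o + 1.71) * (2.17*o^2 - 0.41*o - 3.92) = -1.2152*o^4 - 7.5607*o^3 + 7.3778*o^2 + 13.3717*o - 6.7032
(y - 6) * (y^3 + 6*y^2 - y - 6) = y^4 - 37*y^2 + 36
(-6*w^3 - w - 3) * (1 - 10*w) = 60*w^4 - 6*w^3 + 10*w^2 + 29*w - 3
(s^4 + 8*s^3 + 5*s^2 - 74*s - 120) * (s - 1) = s^5 + 7*s^4 - 3*s^3 - 79*s^2 - 46*s + 120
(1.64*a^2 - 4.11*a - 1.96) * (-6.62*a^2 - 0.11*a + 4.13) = -10.8568*a^4 + 27.0278*a^3 + 20.2005*a^2 - 16.7587*a - 8.0948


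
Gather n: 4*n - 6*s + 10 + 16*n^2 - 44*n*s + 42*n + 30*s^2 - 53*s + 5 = 16*n^2 + n*(46 - 44*s) + 30*s^2 - 59*s + 15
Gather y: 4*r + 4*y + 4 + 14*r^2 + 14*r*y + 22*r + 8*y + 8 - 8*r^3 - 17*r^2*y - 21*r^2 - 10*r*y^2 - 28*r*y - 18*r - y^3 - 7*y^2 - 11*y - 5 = -8*r^3 - 7*r^2 + 8*r - y^3 + y^2*(-10*r - 7) + y*(-17*r^2 - 14*r + 1) + 7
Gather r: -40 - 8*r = -8*r - 40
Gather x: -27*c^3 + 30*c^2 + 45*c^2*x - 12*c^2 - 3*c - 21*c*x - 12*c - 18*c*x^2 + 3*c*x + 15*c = -27*c^3 + 18*c^2 - 18*c*x^2 + x*(45*c^2 - 18*c)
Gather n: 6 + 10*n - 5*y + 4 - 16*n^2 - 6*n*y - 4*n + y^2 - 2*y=-16*n^2 + n*(6 - 6*y) + y^2 - 7*y + 10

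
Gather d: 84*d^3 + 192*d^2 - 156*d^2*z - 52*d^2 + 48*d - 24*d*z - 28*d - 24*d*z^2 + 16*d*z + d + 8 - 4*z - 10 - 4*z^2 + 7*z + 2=84*d^3 + d^2*(140 - 156*z) + d*(-24*z^2 - 8*z + 21) - 4*z^2 + 3*z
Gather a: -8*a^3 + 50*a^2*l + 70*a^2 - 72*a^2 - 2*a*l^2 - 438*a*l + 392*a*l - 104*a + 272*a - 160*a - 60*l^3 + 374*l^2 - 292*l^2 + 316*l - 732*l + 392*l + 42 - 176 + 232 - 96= -8*a^3 + a^2*(50*l - 2) + a*(-2*l^2 - 46*l + 8) - 60*l^3 + 82*l^2 - 24*l + 2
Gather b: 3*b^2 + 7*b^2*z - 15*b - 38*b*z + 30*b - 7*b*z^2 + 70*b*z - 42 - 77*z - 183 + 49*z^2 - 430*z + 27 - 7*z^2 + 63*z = b^2*(7*z + 3) + b*(-7*z^2 + 32*z + 15) + 42*z^2 - 444*z - 198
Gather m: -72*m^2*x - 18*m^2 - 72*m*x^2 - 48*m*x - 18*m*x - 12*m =m^2*(-72*x - 18) + m*(-72*x^2 - 66*x - 12)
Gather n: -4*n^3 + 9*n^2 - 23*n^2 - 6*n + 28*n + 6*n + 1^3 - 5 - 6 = -4*n^3 - 14*n^2 + 28*n - 10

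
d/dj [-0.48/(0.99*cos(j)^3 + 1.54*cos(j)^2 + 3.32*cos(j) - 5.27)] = (1.4256*sin(j)^2 - 1.4784*cos(j) - 3.0192)*sin(j)/(0.99*cos(j)^3 + 1.54*cos(j)^2 + 3.32*cos(j) - 5.27)^2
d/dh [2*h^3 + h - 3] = 6*h^2 + 1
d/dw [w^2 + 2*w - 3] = 2*w + 2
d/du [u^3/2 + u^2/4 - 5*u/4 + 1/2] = 3*u^2/2 + u/2 - 5/4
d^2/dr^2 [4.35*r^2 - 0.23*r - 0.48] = 8.70000000000000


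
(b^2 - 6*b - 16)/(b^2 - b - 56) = (b + 2)/(b + 7)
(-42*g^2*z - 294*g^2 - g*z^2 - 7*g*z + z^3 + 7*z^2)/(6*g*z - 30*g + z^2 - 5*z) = (-7*g*z - 49*g + z^2 + 7*z)/(z - 5)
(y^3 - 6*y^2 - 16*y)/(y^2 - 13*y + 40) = y*(y + 2)/(y - 5)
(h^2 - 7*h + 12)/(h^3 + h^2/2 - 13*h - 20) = 2*(h - 3)/(2*h^2 + 9*h + 10)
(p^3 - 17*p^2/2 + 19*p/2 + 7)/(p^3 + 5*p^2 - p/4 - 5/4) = 2*(p^2 - 9*p + 14)/(2*p^2 + 9*p - 5)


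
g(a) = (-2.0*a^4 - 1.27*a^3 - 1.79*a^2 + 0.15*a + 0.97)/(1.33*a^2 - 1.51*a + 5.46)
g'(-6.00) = 15.15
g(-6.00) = -38.17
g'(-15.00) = 42.40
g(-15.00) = -297.43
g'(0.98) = -2.62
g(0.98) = -0.69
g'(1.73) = -6.72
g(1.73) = -4.19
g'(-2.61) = 4.78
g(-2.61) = -4.43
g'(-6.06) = 15.34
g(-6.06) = -39.09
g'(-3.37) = 7.08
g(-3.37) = -8.94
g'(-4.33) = 10.03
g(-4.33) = -17.14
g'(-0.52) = 0.35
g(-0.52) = 0.07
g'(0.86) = -2.04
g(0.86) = -0.41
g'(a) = (1.51 - 2.66*a)*(-2.0*a^4 - 1.27*a^3 - 1.79*a^2 + 0.15*a + 0.97)/(1.33*a^2 - 1.51*a + 5.46)^2 + (-8.0*a^3 - 3.81*a^2 - 3.58*a + 0.15)/(1.33*a^2 - 1.51*a + 5.46) = (-5.32*a^5 + 7.3709*a^4 - 39.8446*a^3 - 18.2992*a^2 - 22.127*a + 2.2837)/(1.7689*a^4 - 4.0166*a^3 + 16.8037*a^2 - 16.4892*a + 29.8116)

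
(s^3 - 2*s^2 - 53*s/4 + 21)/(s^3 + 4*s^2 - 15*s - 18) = (s^3 - 2*s^2 - 53*s/4 + 21)/(s^3 + 4*s^2 - 15*s - 18)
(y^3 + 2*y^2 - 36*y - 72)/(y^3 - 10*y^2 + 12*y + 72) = (y + 6)/(y - 6)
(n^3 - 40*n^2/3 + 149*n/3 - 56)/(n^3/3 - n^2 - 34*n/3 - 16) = (3*n^2 - 16*n + 21)/(n^2 + 5*n + 6)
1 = 1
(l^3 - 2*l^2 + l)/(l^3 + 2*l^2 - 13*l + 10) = l*(l - 1)/(l^2 + 3*l - 10)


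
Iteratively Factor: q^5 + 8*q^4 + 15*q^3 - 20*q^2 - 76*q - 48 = (q - 2)*(q^4 + 10*q^3 + 35*q^2 + 50*q + 24) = (q - 2)*(q + 1)*(q^3 + 9*q^2 + 26*q + 24) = (q - 2)*(q + 1)*(q + 3)*(q^2 + 6*q + 8) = (q - 2)*(q + 1)*(q + 2)*(q + 3)*(q + 4)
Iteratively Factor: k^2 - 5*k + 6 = (k - 2)*(k - 3)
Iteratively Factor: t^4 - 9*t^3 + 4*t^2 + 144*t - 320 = (t + 4)*(t^3 - 13*t^2 + 56*t - 80) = (t - 5)*(t + 4)*(t^2 - 8*t + 16) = (t - 5)*(t - 4)*(t + 4)*(t - 4)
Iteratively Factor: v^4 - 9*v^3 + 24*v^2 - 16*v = (v - 1)*(v^3 - 8*v^2 + 16*v) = (v - 4)*(v - 1)*(v^2 - 4*v) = v*(v - 4)*(v - 1)*(v - 4)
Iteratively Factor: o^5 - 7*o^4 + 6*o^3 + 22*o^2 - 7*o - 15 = (o - 5)*(o^4 - 2*o^3 - 4*o^2 + 2*o + 3) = (o - 5)*(o + 1)*(o^3 - 3*o^2 - o + 3) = (o - 5)*(o + 1)^2*(o^2 - 4*o + 3) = (o - 5)*(o - 1)*(o + 1)^2*(o - 3)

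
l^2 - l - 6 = (l - 3)*(l + 2)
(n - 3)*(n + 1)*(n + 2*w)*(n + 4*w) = n^4 + 6*n^3*w - 2*n^3 + 8*n^2*w^2 - 12*n^2*w - 3*n^2 - 16*n*w^2 - 18*n*w - 24*w^2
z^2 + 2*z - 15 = (z - 3)*(z + 5)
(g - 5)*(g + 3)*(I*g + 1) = I*g^3 + g^2 - 2*I*g^2 - 2*g - 15*I*g - 15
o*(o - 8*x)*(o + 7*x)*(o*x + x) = o^4*x - o^3*x^2 + o^3*x - 56*o^2*x^3 - o^2*x^2 - 56*o*x^3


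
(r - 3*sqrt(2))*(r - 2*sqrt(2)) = r^2 - 5*sqrt(2)*r + 12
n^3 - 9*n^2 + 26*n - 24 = (n - 4)*(n - 3)*(n - 2)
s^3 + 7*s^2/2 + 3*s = s*(s + 3/2)*(s + 2)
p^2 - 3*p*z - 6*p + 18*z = (p - 6)*(p - 3*z)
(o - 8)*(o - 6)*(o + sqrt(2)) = o^3 - 14*o^2 + sqrt(2)*o^2 - 14*sqrt(2)*o + 48*o + 48*sqrt(2)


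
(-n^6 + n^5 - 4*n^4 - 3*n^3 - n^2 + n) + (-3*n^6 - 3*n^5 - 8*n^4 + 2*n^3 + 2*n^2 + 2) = -4*n^6 - 2*n^5 - 12*n^4 - n^3 + n^2 + n + 2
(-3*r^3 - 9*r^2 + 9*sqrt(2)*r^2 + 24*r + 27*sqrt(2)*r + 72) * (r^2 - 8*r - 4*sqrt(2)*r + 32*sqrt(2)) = -3*r^5 + 15*r^4 + 21*sqrt(2)*r^4 - 105*sqrt(2)*r^3 + 24*r^3 - 600*sqrt(2)*r^2 + 240*r^2 + 480*sqrt(2)*r + 1152*r + 2304*sqrt(2)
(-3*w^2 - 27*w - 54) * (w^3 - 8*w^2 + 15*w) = -3*w^5 - 3*w^4 + 117*w^3 + 27*w^2 - 810*w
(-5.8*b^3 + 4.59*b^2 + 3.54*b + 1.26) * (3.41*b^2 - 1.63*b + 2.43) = -19.778*b^5 + 25.1059*b^4 - 9.5043*b^3 + 9.6801*b^2 + 6.5484*b + 3.0618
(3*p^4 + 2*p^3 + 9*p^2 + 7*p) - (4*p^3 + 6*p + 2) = 3*p^4 - 2*p^3 + 9*p^2 + p - 2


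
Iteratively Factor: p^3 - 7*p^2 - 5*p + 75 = (p - 5)*(p^2 - 2*p - 15) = (p - 5)^2*(p + 3)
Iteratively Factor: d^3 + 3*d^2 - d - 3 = (d - 1)*(d^2 + 4*d + 3) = (d - 1)*(d + 1)*(d + 3)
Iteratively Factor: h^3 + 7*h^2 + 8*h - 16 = (h + 4)*(h^2 + 3*h - 4) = (h - 1)*(h + 4)*(h + 4)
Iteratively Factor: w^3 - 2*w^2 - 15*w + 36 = (w + 4)*(w^2 - 6*w + 9) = (w - 3)*(w + 4)*(w - 3)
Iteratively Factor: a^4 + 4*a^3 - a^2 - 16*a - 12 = (a + 1)*(a^3 + 3*a^2 - 4*a - 12) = (a + 1)*(a + 3)*(a^2 - 4) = (a + 1)*(a + 2)*(a + 3)*(a - 2)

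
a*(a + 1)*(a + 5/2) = a^3 + 7*a^2/2 + 5*a/2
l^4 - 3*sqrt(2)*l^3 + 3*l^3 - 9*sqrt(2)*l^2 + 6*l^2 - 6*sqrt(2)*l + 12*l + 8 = (l + 1)*(l + 2)*(l - 2*sqrt(2))*(l - sqrt(2))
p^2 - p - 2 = (p - 2)*(p + 1)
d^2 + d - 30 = (d - 5)*(d + 6)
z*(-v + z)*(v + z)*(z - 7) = -v^2*z^2 + 7*v^2*z + z^4 - 7*z^3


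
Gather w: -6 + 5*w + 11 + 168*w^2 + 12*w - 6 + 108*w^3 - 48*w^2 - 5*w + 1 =108*w^3 + 120*w^2 + 12*w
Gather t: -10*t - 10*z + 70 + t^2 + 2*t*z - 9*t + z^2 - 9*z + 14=t^2 + t*(2*z - 19) + z^2 - 19*z + 84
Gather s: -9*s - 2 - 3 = -9*s - 5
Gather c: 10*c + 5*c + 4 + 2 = 15*c + 6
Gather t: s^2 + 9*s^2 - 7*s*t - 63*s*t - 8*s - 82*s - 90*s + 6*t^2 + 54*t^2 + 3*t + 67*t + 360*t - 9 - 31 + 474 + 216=10*s^2 - 180*s + 60*t^2 + t*(430 - 70*s) + 650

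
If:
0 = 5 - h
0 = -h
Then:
No Solution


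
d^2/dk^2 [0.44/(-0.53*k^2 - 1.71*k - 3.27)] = (0.247192*k^2 + 0.797544*k - 0.44*(1.06*k + 1.71)*(2.12*k + 3.42) + 1.525128)/(0.53*k^2 + 1.71*k + 3.27)^3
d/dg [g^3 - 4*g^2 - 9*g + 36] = 3*g^2 - 8*g - 9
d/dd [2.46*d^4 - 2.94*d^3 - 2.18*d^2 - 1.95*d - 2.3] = 9.84*d^3 - 8.82*d^2 - 4.36*d - 1.95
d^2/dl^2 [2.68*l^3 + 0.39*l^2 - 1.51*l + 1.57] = 16.08*l + 0.78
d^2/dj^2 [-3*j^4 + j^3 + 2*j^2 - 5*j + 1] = -36*j^2 + 6*j + 4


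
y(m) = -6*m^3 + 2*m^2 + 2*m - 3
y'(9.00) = -1420.00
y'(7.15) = -889.60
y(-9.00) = 4515.00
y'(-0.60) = -6.88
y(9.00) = -4197.00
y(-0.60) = -2.18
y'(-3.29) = -205.99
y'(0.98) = -11.37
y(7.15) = -2079.61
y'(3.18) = -167.30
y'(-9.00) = -1492.00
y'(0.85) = -7.60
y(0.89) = -3.87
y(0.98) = -4.77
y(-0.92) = 1.52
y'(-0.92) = -16.92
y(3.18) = -169.36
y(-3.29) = 225.74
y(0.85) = -3.54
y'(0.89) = -8.70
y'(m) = -18*m^2 + 4*m + 2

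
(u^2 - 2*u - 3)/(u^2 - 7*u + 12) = (u + 1)/(u - 4)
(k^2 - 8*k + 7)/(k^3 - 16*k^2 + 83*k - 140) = (k - 1)/(k^2 - 9*k + 20)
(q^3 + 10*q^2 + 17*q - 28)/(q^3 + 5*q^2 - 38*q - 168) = (q - 1)/(q - 6)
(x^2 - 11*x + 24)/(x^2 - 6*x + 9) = (x - 8)/(x - 3)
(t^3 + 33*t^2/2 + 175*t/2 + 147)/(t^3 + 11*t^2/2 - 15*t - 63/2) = (2*t^2 + 19*t + 42)/(2*t^2 - 3*t - 9)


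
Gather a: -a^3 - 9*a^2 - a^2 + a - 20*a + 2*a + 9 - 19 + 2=-a^3 - 10*a^2 - 17*a - 8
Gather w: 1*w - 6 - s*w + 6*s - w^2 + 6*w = 6*s - w^2 + w*(7 - s) - 6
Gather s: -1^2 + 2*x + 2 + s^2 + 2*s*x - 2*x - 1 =s^2 + 2*s*x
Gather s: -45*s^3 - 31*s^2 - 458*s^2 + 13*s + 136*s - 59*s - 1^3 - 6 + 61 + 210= -45*s^3 - 489*s^2 + 90*s + 264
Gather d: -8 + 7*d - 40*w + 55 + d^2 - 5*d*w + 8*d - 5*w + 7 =d^2 + d*(15 - 5*w) - 45*w + 54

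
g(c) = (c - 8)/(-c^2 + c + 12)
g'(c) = (c - 8)*(2*c - 1)/(-c^2 + c + 12)^2 + 1/(-c^2 + c + 12)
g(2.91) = -0.79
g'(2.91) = -0.44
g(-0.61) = -0.78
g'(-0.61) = 0.25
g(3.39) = -1.18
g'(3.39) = -1.50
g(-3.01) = 157.06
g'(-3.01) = 15714.27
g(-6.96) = 0.34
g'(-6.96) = 0.10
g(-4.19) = 1.25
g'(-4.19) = 1.10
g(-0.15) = -0.69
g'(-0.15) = 0.16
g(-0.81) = -0.84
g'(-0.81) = 0.30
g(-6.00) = 0.47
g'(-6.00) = 0.17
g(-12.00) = 0.14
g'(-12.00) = 0.02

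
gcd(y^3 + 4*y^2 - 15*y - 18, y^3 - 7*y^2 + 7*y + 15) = y^2 - 2*y - 3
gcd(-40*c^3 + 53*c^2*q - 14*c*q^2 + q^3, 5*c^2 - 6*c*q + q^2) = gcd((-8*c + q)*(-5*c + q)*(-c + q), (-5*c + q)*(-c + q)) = 5*c^2 - 6*c*q + q^2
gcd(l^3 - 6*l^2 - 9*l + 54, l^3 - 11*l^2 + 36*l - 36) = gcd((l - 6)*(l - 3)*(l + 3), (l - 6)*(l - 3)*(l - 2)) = l^2 - 9*l + 18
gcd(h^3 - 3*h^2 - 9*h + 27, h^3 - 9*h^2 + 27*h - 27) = h^2 - 6*h + 9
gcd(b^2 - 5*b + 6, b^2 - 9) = b - 3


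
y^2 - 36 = (y - 6)*(y + 6)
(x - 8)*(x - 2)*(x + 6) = x^3 - 4*x^2 - 44*x + 96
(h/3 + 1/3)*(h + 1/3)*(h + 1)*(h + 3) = h^4/3 + 16*h^3/9 + 26*h^2/9 + 16*h/9 + 1/3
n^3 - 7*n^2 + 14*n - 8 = (n - 4)*(n - 2)*(n - 1)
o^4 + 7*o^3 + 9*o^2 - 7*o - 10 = (o - 1)*(o + 1)*(o + 2)*(o + 5)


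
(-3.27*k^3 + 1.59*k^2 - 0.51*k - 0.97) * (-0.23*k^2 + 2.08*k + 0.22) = 0.7521*k^5 - 7.1673*k^4 + 2.7051*k^3 - 0.4879*k^2 - 2.1298*k - 0.2134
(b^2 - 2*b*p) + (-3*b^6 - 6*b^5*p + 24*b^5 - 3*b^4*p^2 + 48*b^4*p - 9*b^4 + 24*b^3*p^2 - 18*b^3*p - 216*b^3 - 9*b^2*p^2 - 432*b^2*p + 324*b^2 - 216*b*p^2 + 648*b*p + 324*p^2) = -3*b^6 - 6*b^5*p + 24*b^5 - 3*b^4*p^2 + 48*b^4*p - 9*b^4 + 24*b^3*p^2 - 18*b^3*p - 216*b^3 - 9*b^2*p^2 - 432*b^2*p + 325*b^2 - 216*b*p^2 + 646*b*p + 324*p^2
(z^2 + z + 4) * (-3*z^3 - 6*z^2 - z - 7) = -3*z^5 - 9*z^4 - 19*z^3 - 32*z^2 - 11*z - 28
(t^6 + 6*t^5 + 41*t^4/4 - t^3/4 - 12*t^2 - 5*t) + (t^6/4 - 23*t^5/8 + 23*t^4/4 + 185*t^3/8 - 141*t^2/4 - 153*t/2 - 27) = 5*t^6/4 + 25*t^5/8 + 16*t^4 + 183*t^3/8 - 189*t^2/4 - 163*t/2 - 27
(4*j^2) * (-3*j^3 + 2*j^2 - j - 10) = -12*j^5 + 8*j^4 - 4*j^3 - 40*j^2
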